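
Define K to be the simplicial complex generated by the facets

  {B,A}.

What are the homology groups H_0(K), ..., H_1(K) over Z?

Order the vertices as A < B. Listing each simplex with vertices in this order, K has dimension 1 with simplices:

  0-simplices (2): A, B
  1-simplices (1): AB

so the chain groups are C_0 ≅ Z^2, C_1 ≅ Z^1.

∂_1: C_1 → C_0 sends each edge [p,q] (with p < q) to q − p. For instance
  ∂AB = B − A.
As a 2×1 matrix over Z this has rank 1, with invariant factors (1).

Now H_k = ker ∂_k / im ∂_{k+1}, so:

  H_0: rank C_0 − rank ∂_1 = 2 − 1 = 1, and the invariant factors of ∂_1 are all 1, so H_0 ≅ Z.
  H_1: rank ker ∂_1 − rank ∂_2 = (1 − 1) − 0 = 0, and there is no ∂_2, so H_1 ≅ 0.

(K is a triangulation of the 1-simplex.)

H_0 ≅ Z,  H_1 = 0.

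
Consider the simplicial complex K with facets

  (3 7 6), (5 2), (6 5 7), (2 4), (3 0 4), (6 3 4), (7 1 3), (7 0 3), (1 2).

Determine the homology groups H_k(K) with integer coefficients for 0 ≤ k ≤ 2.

H_0 = Z,  H_1 = Z^2,  H_2 = 0.

Take the total order 0 < 1 < 2 < 3 < 4 < 5 < 6 < 7 on the vertex set. Then K (dimension 2) consists of the simplices:

  0-simplices (8): [0], [1], [2], [3], [4], [5], [6], [7]
  1-simplices (15): [0,3], [0,4], [0,7], [1,2], [1,3], [1,7], [2,4], [2,5], [3,4], [3,6], [3,7], [4,6], [5,6], [5,7], [6,7]
  2-simplices (6): [0,3,4], [0,3,7], [1,3,7], [3,4,6], [3,6,7], [5,6,7]

Hence C_0 ≅ Z^8, C_1 ≅ Z^15, C_2 ≅ Z^6.

∂_1: C_1 → C_0 maps an edge to its endpoints' difference, ∂[p,q] = q − p. For instance
  ∂[5,7] = [7] − [5].
As a 8×15 matrix over Z this has rank 7, with invariant factors (1,1,1,1,1,1,1).

Boundary ∂_2: C_2 → C_1 acts by ∂[p,q,r] = [q,r] − [p,r] + [p,q]. For instance
  ∂[3,6,7] = [6,7] − [3,7] + [3,6],
  ∂[3,4,6] = [4,6] − [3,6] + [3,4].
As a 15×6 matrix over Z this has rank 6, with invariant factors (1,1,1,1,1,1).

Reading off H_k = ker ∂_k / im ∂_{k+1}:

  H_0: rank C_0 − rank ∂_1 = 8 − 7 = 1, and the invariant factors of ∂_1 are all 1, so H_0 ≅ Z.
  H_1: rank ker ∂_1 − rank ∂_2 = (15 − 7) − 6 = 2, and the invariant factors of ∂_2 are all 1, so H_1 ≅ Z^2.
  H_2: rank ker ∂_2 − rank ∂_3 = (6 − 6) − 0 = 0, and there is no ∂_3, so H_2 ≅ 0.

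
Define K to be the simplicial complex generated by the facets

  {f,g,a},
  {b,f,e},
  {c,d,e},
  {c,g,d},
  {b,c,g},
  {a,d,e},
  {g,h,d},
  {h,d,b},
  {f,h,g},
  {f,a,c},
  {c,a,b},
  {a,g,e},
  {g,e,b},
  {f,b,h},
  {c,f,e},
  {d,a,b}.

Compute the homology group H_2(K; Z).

H_2 ≅ Z.

Fix the vertex order a < b < c < d < e < f < g < h and write every simplex with vertices in increasing order. Then dim K = 2 and the simplices of K are:

  0-simplices (8): a, b, c, d, e, f, g, h
  1-simplices (24): ab, ac, ad, ae, af, ag, bc, bd, be, bf, bg, bh, cd, ce, cf, cg, de, dg, dh, ef, eg, fg, fh, gh
  2-simplices (16): abc, abd, acf, ade, aeg, afg, bcg, bdh, bef, beg, bfh, cde, cdg, cef, dgh, fgh

giving chain groups C_0 ≅ Z^8, C_1 ≅ Z^24, C_2 ≅ Z^16.

Boundary ∂_1: C_1 → C_0 maps an edge to its endpoints' difference, ∂[p,q] = q − p. For instance
  ∂be = e − b.
As a 8×24 matrix over Z this has rank 7, with invariant factors (1,1,1,1,1,1,1).

The boundary map ∂_2: C_2 → C_1 acts by ∂[p,q,r] = [q,r] − [p,r] + [p,q]. For instance
  ∂bdh = dh − bh + bd,
  ∂bef = ef − bf + be.
This gives a 24×16 integer matrix of rank 15; reducing to Smith normal form yields diagonal entries (1,1,1,1,1,1,1,1,1,1,1,1,1,1,1).

Reading off H_k = ker ∂_k / im ∂_{k+1}:

  H_2: rank ker ∂_2 − rank ∂_3 = (16 − 15) − 0 = 1, and there is no ∂_3, so H_2 = Z.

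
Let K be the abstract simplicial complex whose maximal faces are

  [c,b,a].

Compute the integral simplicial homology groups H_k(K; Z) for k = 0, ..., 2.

H_0 = Z,  H_1 = 0,  H_2 = 0.

Fix the vertex order a < b < c and write every simplex with vertices in increasing order. Then dim K = 2 and the simplices of K are:

  0-simplices (3): a, b, c
  1-simplices (3): ab, ac, bc
  2-simplices (1): abc

giving chain groups C_0 ≅ Z^3, C_1 ≅ Z^3, C_2 ≅ Z^1.

The boundary map ∂_1: C_1 → C_0 is given by ∂[p,q] = [q] − [p]. For instance
  ∂ac = c − a.
This gives a 3×3 integer matrix of rank 2; reducing to Smith normal form yields diagonal entries (1,1).

Boundary ∂_2: C_2 → C_1 sends each 2-simplex [p,q,r] to [q,r] − [p,r] + [p,q]. For instance
  ∂abc = bc − ac + ab.
The 3×1 boundary matrix has rank 1 and Smith normal form diag(1).

From H_k ≅ ker(∂_k) / im(∂_{k+1}) we obtain:

  H_0: rank C_0 − rank ∂_1 = 3 − 2 = 1, and the invariant factors of ∂_1 are all 1, so H_0 = Z.
  H_1: rank ker ∂_1 − rank ∂_2 = (3 − 2) − 1 = 0, and the invariant factors of ∂_2 are all 1, so H_1 = 0.
  H_2: rank ker ∂_2 − rank ∂_3 = (1 − 1) − 0 = 0, and there is no ∂_3, so H_2 = 0.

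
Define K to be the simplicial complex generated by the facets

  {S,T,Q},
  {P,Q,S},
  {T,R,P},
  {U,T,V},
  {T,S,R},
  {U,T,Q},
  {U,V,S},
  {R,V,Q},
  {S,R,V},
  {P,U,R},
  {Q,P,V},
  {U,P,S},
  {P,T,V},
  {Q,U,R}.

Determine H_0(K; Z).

K has 7 vertices, 21 edges, 14 triangles.
rank ∂_0 = 0, rank ∂_1 = 6 ⇒ b_0 = 7 − 0 − 6 = 1; all invariant factors of ∂_1 are 1 so no torsion. So H_0 = Z.

H_0 ≅ Z.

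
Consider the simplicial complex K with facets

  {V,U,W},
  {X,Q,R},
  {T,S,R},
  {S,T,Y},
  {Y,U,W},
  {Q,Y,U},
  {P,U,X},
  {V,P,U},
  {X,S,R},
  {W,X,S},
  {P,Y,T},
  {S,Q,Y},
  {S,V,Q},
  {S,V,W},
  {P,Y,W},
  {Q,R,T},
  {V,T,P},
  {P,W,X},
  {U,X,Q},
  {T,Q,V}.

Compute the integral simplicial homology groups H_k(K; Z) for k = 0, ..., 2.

H_0 = Z,  H_1 = Z ⊕ Z/2Z,  H_2 = 0.

Fix the vertex order P < Q < R < S < T < U < V < W < X < Y and write every simplex with vertices in increasing order. Then dim K = 2 and the simplices of K are:

  0-simplices (10): P, Q, R, S, T, U, V, W, X, Y
  1-simplices (30): PT, PU, PV, PW, PX, PY, QR, QS, QT, QU, QV, QX, QY, RS, RT, RX, ST, SV, SW, SX, SY, TV, TY, UV, UW, UX, UY, VW, WX, WY
  2-simplices (20): PTV, PTY, PUV, PUX, PWX, PWY, QRT, QRX, QSV, QSY, QTV, QUX, QUY, RST, RSX, STY, SVW, SWX, UVW, UWY

Hence C_0 ≅ Z^10, C_1 ≅ Z^30, C_2 ≅ Z^20.

Boundary ∂_1: C_1 → C_0 maps an edge to its endpoints' difference, ∂[p,q] = q − p.
This gives a 10×30 integer matrix of rank 9; reducing to Smith normal form yields diagonal entries (1,1,1,1,1,1,1,1,1).

∂_2: C_2 → C_1 maps a triangle to the signed sum of its edges. For instance
  ∂PUV = UV − PV + PU,
  ∂QRT = RT − QT + QR.
This gives a 30×20 integer matrix of rank 20; reducing to Smith normal form yields diagonal entries (1,1,1,1,1,1,1,1,1,1,1,1,1,1,1,1,1,1,1,2).

From H_k ≅ ker(∂_k) / im(∂_{k+1}) we obtain:

  H_0: rank C_0 − rank ∂_1 = 10 − 9 = 1, and the invariant factors of ∂_1 are all 1, so H_0 = Z.
  H_1: rank ker ∂_1 − rank ∂_2 = (30 − 9) − 20 = 1, and ∂_2 has invariant factor 2 > 1, so H_1 = Z ⊕ Z/2Z.
  H_2: rank ker ∂_2 − rank ∂_3 = (20 − 20) − 0 = 0, and there is no ∂_3, so H_2 = 0.

As a check, the Euler characteristic is 10 − 30 + 20 = 0, which agrees with 1 − 1 + 0 = 0.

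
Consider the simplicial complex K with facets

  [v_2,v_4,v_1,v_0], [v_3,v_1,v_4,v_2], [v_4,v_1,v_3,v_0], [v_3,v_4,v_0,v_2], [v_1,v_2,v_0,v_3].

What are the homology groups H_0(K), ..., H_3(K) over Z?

K has 5 vertices, 10 edges, 10 triangles, 5 3-simplices.
rank ∂_0 = 0, rank ∂_1 = 4 ⇒ b_0 = 5 − 0 − 4 = 1; all invariant factors of ∂_1 are 1 so no torsion. So H_0 = Z.
rank ∂_1 = 4, rank ∂_2 = 6 ⇒ b_1 = 10 − 4 − 6 = 0; all invariant factors of ∂_2 are 1 so no torsion. So H_1 = 0.
rank ∂_2 = 6, rank ∂_3 = 4 ⇒ b_2 = 10 − 6 − 4 = 0; all invariant factors of ∂_3 are 1 so no torsion. So H_2 = 0.
rank ∂_3 = 4, rank ∂_4 = 0 ⇒ b_3 = 5 − 4 − 0 = 1. So H_3 = Z.

H_0 ≅ Z,  H_1 = 0,  H_2 = 0,  H_3 ≅ Z.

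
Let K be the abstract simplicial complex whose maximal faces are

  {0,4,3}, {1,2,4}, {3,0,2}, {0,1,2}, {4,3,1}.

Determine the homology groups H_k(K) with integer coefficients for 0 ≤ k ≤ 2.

We work with the vertex ordering 0 < 1 < 2 < 3 < 4. The simplices of K, each written with vertices in increasing order, are:

  0-simplices (5): [0], [1], [2], [3], [4]
  1-simplices (10): [0,1], [0,2], [0,3], [0,4], [1,2], [1,3], [1,4], [2,3], [2,4], [3,4]
  2-simplices (5): [0,1,2], [0,2,3], [0,3,4], [1,2,4], [1,3,4]

giving chain groups C_0 ≅ Z^5, C_1 ≅ Z^10, C_2 ≅ Z^5.

Boundary ∂_1: C_1 → C_0 sends each edge [p,q] (with p < q) to q − p. For instance
  ∂[0,3] = [3] − [0].
As a 5×10 matrix over Z this has rank 4, with invariant factors (1,1,1,1).

The boundary map ∂_2: C_2 → C_1 acts by ∂[p,q,r] = [q,r] − [p,r] + [p,q]. For instance
  ∂[1,3,4] = [3,4] − [1,4] + [1,3],
  ∂[0,1,2] = [1,2] − [0,2] + [0,1].
This gives a 10×5 integer matrix of rank 5; reducing to Smith normal form yields diagonal entries (1,1,1,1,1).

Now H_k = ker ∂_k / im ∂_{k+1}, so:

  H_0: rank C_0 − rank ∂_1 = 5 − 4 = 1, and the invariant factors of ∂_1 are all 1, so H_0 = Z.
  H_1: rank ker ∂_1 − rank ∂_2 = (10 − 4) − 5 = 1, and the invariant factors of ∂_2 are all 1, so H_1 = Z.
  H_2: rank ker ∂_2 − rank ∂_3 = (5 − 5) − 0 = 0, and there is no ∂_3, so H_2 = 0.

As a check, the Euler characteristic is 5 − 10 + 5 = 0, which agrees with 1 − 1 + 0 = 0.

H_0 = Z,  H_1 = Z,  H_2 = 0.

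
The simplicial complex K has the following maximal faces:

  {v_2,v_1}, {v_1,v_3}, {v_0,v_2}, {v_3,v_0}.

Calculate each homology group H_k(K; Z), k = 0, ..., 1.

Order the vertices as v_0 < v_1 < v_2 < v_3. Listing each simplex with vertices in this order, K has dimension 1 with simplices:

  0-simplices (4): [v_0], [v_1], [v_2], [v_3]
  1-simplices (4): [v_0,v_2], [v_0,v_3], [v_1,v_2], [v_1,v_3]

giving chain groups C_0 ≅ Z^4, C_1 ≅ Z^4.

The boundary map ∂_1: C_1 → C_0 is given by ∂[p,q] = [q] − [p]. For instance
  ∂[v_0,v_2] = [v_2] − [v_0].
This gives a 4×4 integer matrix of rank 3; reducing to Smith normal form yields diagonal entries (1,1,1).

From H_k ≅ ker(∂_k) / im(∂_{k+1}) we obtain:

  H_0: rank C_0 − rank ∂_1 = 4 − 3 = 1, and the invariant factors of ∂_1 are all 1, so H_0 ≅ Z.
  H_1: rank ker ∂_1 − rank ∂_2 = (4 − 3) − 0 = 1, and there is no ∂_2, so H_1 ≅ Z.

As a check, the Euler characteristic is 4 − 4 = 0, which agrees with 1 − 1 = 0.

H_0 = Z,  H_1 = Z.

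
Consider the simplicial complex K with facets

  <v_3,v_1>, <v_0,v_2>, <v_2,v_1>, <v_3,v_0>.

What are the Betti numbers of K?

Fix the vertex order v_0 < v_1 < v_2 < v_3 and write every simplex with vertices in increasing order. Then dim K = 1 and the simplices of K are:

  0-simplices (4): [v_0], [v_1], [v_2], [v_3]
  1-simplices (4): [v_0,v_2], [v_0,v_3], [v_1,v_2], [v_1,v_3]

giving chain groups C_0 ≅ Z^4, C_1 ≅ Z^4.

The boundary map ∂_1: C_1 → C_0 sends each edge [p,q] (with p < q) to q − p.
The resulting 4×4 matrix has rank 3, and its Smith normal form has invariant factors (1,1,1).

Reading off H_k = ker ∂_k / im ∂_{k+1}:

  H_0: rank C_0 − rank ∂_1 = 4 − 3 = 1, and the invariant factors of ∂_1 are all 1, so H_0 ≅ Z.
  H_1: rank ker ∂_1 − rank ∂_2 = (4 − 3) − 0 = 1, and there is no ∂_2, so H_1 ≅ Z.

Hence the Betti numbers are b_0 = 1, b_1 = 1.

b_0 = 1, b_1 = 1.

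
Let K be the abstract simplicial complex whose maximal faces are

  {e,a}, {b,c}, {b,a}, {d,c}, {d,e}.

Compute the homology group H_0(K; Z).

H_0 = Z.

Take the total order a < b < c < d < e on the vertex set. Then K (dimension 1) consists of the simplices:

  0-simplices (5): a, b, c, d, e
  1-simplices (5): ab, ae, bc, cd, de

so the chain groups are C_0 ≅ Z^5, C_1 ≅ Z^5.

∂_1: C_1 → C_0 sends each edge [p,q] (with p < q) to q − p.
The 5×5 boundary matrix has rank 4 and Smith normal form diag(1,1,1,1).

From H_k ≅ ker(∂_k) / im(∂_{k+1}) we obtain:

  H_0: rank C_0 − rank ∂_1 = 5 − 4 = 1, and the invariant factors of ∂_1 are all 1, so H_0 = Z.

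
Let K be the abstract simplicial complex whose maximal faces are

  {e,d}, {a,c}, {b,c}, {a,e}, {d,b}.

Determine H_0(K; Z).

K has 5 vertices, 5 edges.
rank ∂_0 = 0, rank ∂_1 = 4 ⇒ b_0 = 5 − 0 − 4 = 1; all invariant factors of ∂_1 are 1 so no torsion. So H_0 ≅ Z.

H_0 = Z.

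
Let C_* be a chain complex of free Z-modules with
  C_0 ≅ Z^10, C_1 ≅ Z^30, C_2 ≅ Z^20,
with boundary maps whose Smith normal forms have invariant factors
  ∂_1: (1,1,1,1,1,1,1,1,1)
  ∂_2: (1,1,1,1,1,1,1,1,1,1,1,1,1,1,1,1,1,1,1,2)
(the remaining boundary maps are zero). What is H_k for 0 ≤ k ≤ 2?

H_0: b_0 = 10 − 0 − 9 = 1; torsion from ∂_1 factors > 1: none. So H_0 ≅ Z.
H_1: b_1 = 30 − 9 − 20 = 1; torsion from ∂_2 factors > 1: [2]. So H_1 ≅ Z × Z/2.
H_2: b_2 = 20 − 20 − 0 = 0; torsion from ∂_3 factors > 1: none. So H_2 ≅ 0.

H_0 ≅ Z,  H_1 ≅ Z × Z/2,  H_2 = 0.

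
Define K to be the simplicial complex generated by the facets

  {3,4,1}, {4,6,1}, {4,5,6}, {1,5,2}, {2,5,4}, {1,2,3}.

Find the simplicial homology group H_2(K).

H_2 = 0.

Order the vertices as 1 < 2 < 3 < 4 < 5 < 6. Listing each simplex with vertices in this order, K has dimension 2 with simplices:

  0-simplices (6): [1], [2], [3], [4], [5], [6]
  1-simplices (12): [1,2], [1,3], [1,4], [1,5], [1,6], [2,3], [2,4], [2,5], [3,4], [4,5], [4,6], [5,6]
  2-simplices (6): [1,2,3], [1,2,5], [1,3,4], [1,4,6], [2,4,5], [4,5,6]

Hence C_0 ≅ Z^6, C_1 ≅ Z^12, C_2 ≅ Z^6.

Boundary ∂_1: C_1 → C_0 maps an edge to its endpoints' difference, ∂[p,q] = q − p.
The 6×12 boundary matrix has rank 5 and Smith normal form diag(1,1,1,1,1).

Boundary ∂_2: C_2 → C_1 maps a triangle to the signed sum of its edges. For instance
  ∂[1,3,4] = [3,4] − [1,4] + [1,3],
  ∂[1,2,3] = [2,3] − [1,3] + [1,2].
As a 12×6 matrix over Z this has rank 6, with invariant factors (1,1,1,1,1,1).

From H_k ≅ ker(∂_k) / im(∂_{k+1}) we obtain:

  H_2: rank ker ∂_2 − rank ∂_3 = (6 − 6) − 0 = 0, and there is no ∂_3, so H_2 ≅ 0.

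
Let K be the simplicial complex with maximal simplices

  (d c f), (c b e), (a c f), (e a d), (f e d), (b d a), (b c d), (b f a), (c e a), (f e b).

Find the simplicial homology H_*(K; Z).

H_0 = Z,  H_1 = Z/2Z,  H_2 = 0.

Order the vertices as a < b < c < d < e < f. Listing each simplex with vertices in this order, K has dimension 2 with simplices:

  0-simplices (6): a, b, c, d, e, f
  1-simplices (15): ab, ac, ad, ae, af, bc, bd, be, bf, cd, ce, cf, de, df, ef
  2-simplices (10): abd, abf, ace, acf, ade, bcd, bce, bef, cdf, def

Hence C_0 ≅ Z^6, C_1 ≅ Z^15, C_2 ≅ Z^10.

The boundary map ∂_1: C_1 → C_0 is given by ∂[p,q] = [q] − [p].
The resulting 6×15 matrix has rank 5, and its Smith normal form has invariant factors (1,1,1,1,1).

Boundary ∂_2: C_2 → C_1 sends each 2-simplex [p,q,r] to [q,r] − [p,r] + [p,q]. For instance
  ∂cdf = df − cf + cd,
  ∂abd = bd − ad + ab.
As a 15×10 matrix over Z this has rank 10, with invariant factors (1,1,1,1,1,1,1,1,1,2).

From H_k ≅ ker(∂_k) / im(∂_{k+1}) we obtain:

  H_0: rank C_0 − rank ∂_1 = 6 − 5 = 1, and the invariant factors of ∂_1 are all 1, so H_0 = Z.
  H_1: rank ker ∂_1 − rank ∂_2 = (15 − 5) − 10 = 0, and ∂_2 has invariant factor 2 > 1, so H_1 = Z/2Z.
  H_2: rank ker ∂_2 − rank ∂_3 = (10 − 10) − 0 = 0, and there is no ∂_3, so H_2 = 0.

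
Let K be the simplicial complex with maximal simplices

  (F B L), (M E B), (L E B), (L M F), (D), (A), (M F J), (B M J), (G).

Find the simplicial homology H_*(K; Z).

H_0 ≅ Z^4,  H_1 ≅ Z,  H_2 = 0.

Order the vertices as A < B < D < E < F < G < J < L < M. Listing each simplex with vertices in this order, K has dimension 2 with simplices:

  0-simplices (9): A, B, D, E, F, G, J, L, M
  1-simplices (12): BE, BF, BJ, BL, BM, EL, EM, FJ, FL, FM, JM, LM
  2-simplices (6): BEL, BEM, BFL, BJM, FJM, FLM

Hence C_0 ≅ Z^9, C_1 ≅ Z^12, C_2 ≅ Z^6.

The boundary map ∂_1: C_1 → C_0 is given by ∂[p,q] = [q] − [p].
As a 9×12 matrix over Z this has rank 5, with invariant factors (1,1,1,1,1).

Boundary ∂_2: C_2 → C_1 acts by ∂[p,q,r] = [q,r] − [p,r] + [p,q]. For instance
  ∂BFL = FL − BL + BF,
  ∂BJM = JM − BM + BJ.
The resulting 12×6 matrix has rank 6, and its Smith normal form has invariant factors (1,1,1,1,1,1).

Computing H_k = (kernel of ∂_k) / (image of ∂_{k+1}):

  H_0: rank C_0 − rank ∂_1 = 9 − 5 = 4, and the invariant factors of ∂_1 are all 1, so H_0 = Z^4.
  H_1: rank ker ∂_1 − rank ∂_2 = (12 − 5) − 6 = 1, and the invariant factors of ∂_2 are all 1, so H_1 = Z.
  H_2: rank ker ∂_2 − rank ∂_3 = (6 − 6) − 0 = 0, and there is no ∂_3, so H_2 = 0.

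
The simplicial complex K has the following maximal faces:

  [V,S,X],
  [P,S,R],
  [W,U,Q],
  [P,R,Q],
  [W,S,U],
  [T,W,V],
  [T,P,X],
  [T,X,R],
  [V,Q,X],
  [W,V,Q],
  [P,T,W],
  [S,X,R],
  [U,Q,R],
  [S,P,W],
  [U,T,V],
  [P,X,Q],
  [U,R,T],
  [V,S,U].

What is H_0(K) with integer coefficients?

K has 9 vertices, 27 edges, 18 triangles.
rank ∂_0 = 0, rank ∂_1 = 8 ⇒ b_0 = 9 − 0 − 8 = 1; all invariant factors of ∂_1 are 1 so no torsion. So H_0 = Z.

H_0 ≅ Z.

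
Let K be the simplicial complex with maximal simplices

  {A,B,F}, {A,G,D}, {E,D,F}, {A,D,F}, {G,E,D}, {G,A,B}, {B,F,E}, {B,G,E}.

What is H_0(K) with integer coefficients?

We work with the vertex ordering A < B < D < E < F < G. The simplices of K, each written with vertices in increasing order, are:

  0-simplices (6): A, B, D, E, F, G
  1-simplices (12): AB, AD, AF, AG, BE, BF, BG, DE, DF, DG, EF, EG
  2-simplices (8): ABF, ABG, ADF, ADG, BEF, BEG, DEF, DEG

giving chain groups C_0 ≅ Z^6, C_1 ≅ Z^12, C_2 ≅ Z^8.

Boundary ∂_1: C_1 → C_0 is given by ∂[p,q] = [q] − [p]. For instance
  ∂BG = G − B.
As a 6×12 matrix over Z this has rank 5, with invariant factors (1,1,1,1,1).

∂_2: C_2 → C_1 maps a triangle to the signed sum of its edges. For instance
  ∂ABG = BG − AG + AB,
  ∂BEG = EG − BG + BE.
The 12×8 boundary matrix has rank 7 and Smith normal form diag(1,1,1,1,1,1,1).

From H_k ≅ ker(∂_k) / im(∂_{k+1}) we obtain:

  H_0: rank C_0 − rank ∂_1 = 6 − 5 = 1, and the invariant factors of ∂_1 are all 1, so H_0 ≅ Z.

H_0 = Z.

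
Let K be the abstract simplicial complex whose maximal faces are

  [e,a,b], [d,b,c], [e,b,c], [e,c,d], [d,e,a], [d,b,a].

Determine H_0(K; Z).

Order the vertices as a < b < c < d < e. Listing each simplex with vertices in this order, K has dimension 2 with simplices:

  0-simplices (5): a, b, c, d, e
  1-simplices (9): ab, ad, ae, bc, bd, be, cd, ce, de
  2-simplices (6): abd, abe, ade, bcd, bce, cde

Hence C_0 ≅ Z^5, C_1 ≅ Z^9, C_2 ≅ Z^6.

∂_1: C_1 → C_0 maps an edge to its endpoints' difference, ∂[p,q] = q − p.
This gives a 5×9 integer matrix of rank 4; reducing to Smith normal form yields diagonal entries (1,1,1,1).

The boundary map ∂_2: C_2 → C_1 acts by ∂[p,q,r] = [q,r] − [p,r] + [p,q]. For instance
  ∂cde = de − ce + cd,
  ∂bce = ce − be + bc.
The 9×6 boundary matrix has rank 5 and Smith normal form diag(1,1,1,1,1).

Reading off H_k = ker ∂_k / im ∂_{k+1}:

  H_0: rank C_0 − rank ∂_1 = 5 − 4 = 1, and the invariant factors of ∂_1 are all 1, so H_0 ≅ Z.

(K is a triangulation of the 2-sphere S^2.)

H_0 = Z.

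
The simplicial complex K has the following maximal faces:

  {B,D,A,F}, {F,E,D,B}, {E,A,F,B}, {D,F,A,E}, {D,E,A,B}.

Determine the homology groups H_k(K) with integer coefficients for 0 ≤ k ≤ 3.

H_0 = Z,  H_1 = 0,  H_2 = 0,  H_3 = Z.

We work with the vertex ordering A < B < D < E < F. The simplices of K, each written with vertices in increasing order, are:

  0-simplices (5): A, B, D, E, F
  1-simplices (10): AB, AD, AE, AF, BD, BE, BF, DE, DF, EF
  2-simplices (10): ABD, ABE, ABF, ADE, ADF, AEF, BDE, BDF, BEF, DEF
  3-simplices (5): ABDE, ABDF, ABEF, ADEF, BDEF

so the chain groups are C_0 ≅ Z^5, C_1 ≅ Z^10, C_2 ≅ Z^10, C_3 ≅ Z^5.

∂_1: C_1 → C_0 sends each edge [p,q] (with p < q) to q − p. For instance
  ∂BD = D − B.
The resulting 5×10 matrix has rank 4, and its Smith normal form has invariant factors (1,1,1,1).

Boundary ∂_2: C_2 → C_1 acts by ∂[p,q,r] = [q,r] − [p,r] + [p,q]. For instance
  ∂BDF = DF − BF + BD,
  ∂BEF = EF − BF + BE.
As a 10×10 matrix over Z this has rank 6, with invariant factors (1,1,1,1,1,1).

The boundary map ∂_3: C_3 → C_2 sends each 3-simplex σ to the alternating sum Σ_i (−1)^i (σ with its i-th vertex removed). For instance
  ∂BDEF = DEF − BEF + BDF − BDE,
  ∂ABDF = BDF − ADF + ABF − ABD.
The 10×5 boundary matrix has rank 4 and Smith normal form diag(1,1,1,1).

Reading off H_k = ker ∂_k / im ∂_{k+1}:

  H_0: rank C_0 − rank ∂_1 = 5 − 4 = 1, and the invariant factors of ∂_1 are all 1, so H_0 ≅ Z.
  H_1: rank ker ∂_1 − rank ∂_2 = (10 − 4) − 6 = 0, and the invariant factors of ∂_2 are all 1, so H_1 ≅ 0.
  H_2: rank ker ∂_2 − rank ∂_3 = (10 − 6) − 4 = 0, and the invariant factors of ∂_3 are all 1, so H_2 ≅ 0.
  H_3: rank ker ∂_3 − rank ∂_4 = (5 − 4) − 0 = 1, and there is no ∂_4, so H_3 ≅ Z.

As a check, the Euler characteristic is 5 − 10 + 10 − 5 = 0, which agrees with 1 − 0 + 0 − 1 = 0.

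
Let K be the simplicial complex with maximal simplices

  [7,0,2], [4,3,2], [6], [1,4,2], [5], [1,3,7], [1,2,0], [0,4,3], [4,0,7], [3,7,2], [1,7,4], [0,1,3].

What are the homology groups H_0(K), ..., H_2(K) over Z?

H_0 = Z^3,  H_1 = Z/2Z,  H_2 = 0.

We work with the vertex ordering 0 < 1 < 2 < 3 < 4 < 5 < 6 < 7. The simplices of K, each written with vertices in increasing order, are:

  0-simplices (8): [0], [1], [2], [3], [4], [5], [6], [7]
  1-simplices (15): [0,1], [0,2], [0,3], [0,4], [0,7], [1,2], [1,3], [1,4], [1,7], [2,3], [2,4], [2,7], [3,4], [3,7], [4,7]
  2-simplices (10): [0,1,2], [0,1,3], [0,2,7], [0,3,4], [0,4,7], [1,2,4], [1,3,7], [1,4,7], [2,3,4], [2,3,7]

Hence C_0 ≅ Z^8, C_1 ≅ Z^15, C_2 ≅ Z^10.

∂_1: C_1 → C_0 is given by ∂[p,q] = [q] − [p]. For instance
  ∂[1,3] = [3] − [1].
The resulting 8×15 matrix has rank 5, and its Smith normal form has invariant factors (1,1,1,1,1).

∂_2: C_2 → C_1 acts by ∂[p,q,r] = [q,r] − [p,r] + [p,q]. For instance
  ∂[1,4,7] = [4,7] − [1,7] + [1,4],
  ∂[1,2,4] = [2,4] − [1,4] + [1,2].
The 15×10 boundary matrix has rank 10 and Smith normal form diag(1,1,1,1,1,1,1,1,1,2).

Reading off H_k = ker ∂_k / im ∂_{k+1}:

  H_0: rank C_0 − rank ∂_1 = 8 − 5 = 3, and the invariant factors of ∂_1 are all 1, so H_0 ≅ Z^3.
  H_1: rank ker ∂_1 − rank ∂_2 = (15 − 5) − 10 = 0, and ∂_2 has invariant factor 2 > 1, so H_1 ≅ Z/2Z.
  H_2: rank ker ∂_2 − rank ∂_3 = (10 − 10) − 0 = 0, and there is no ∂_3, so H_2 ≅ 0.

As a check, the Euler characteristic is 8 − 15 + 10 = 3, which agrees with 3 − 0 + 0 = 3.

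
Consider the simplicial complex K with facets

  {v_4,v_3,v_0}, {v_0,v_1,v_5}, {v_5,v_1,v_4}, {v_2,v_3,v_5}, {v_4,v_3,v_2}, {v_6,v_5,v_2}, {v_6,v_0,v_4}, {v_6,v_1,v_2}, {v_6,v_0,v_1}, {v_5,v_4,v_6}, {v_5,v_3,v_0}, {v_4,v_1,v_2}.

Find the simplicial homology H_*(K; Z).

Order the vertices as v_0 < v_1 < v_2 < v_3 < v_4 < v_5 < v_6. Listing each simplex with vertices in this order, K has dimension 2 with simplices:

  0-simplices (7): [v_0], [v_1], [v_2], [v_3], [v_4], [v_5], [v_6]
  1-simplices (18): (18 of them)
  2-simplices (12): (12 of them)

giving chain groups C_0 ≅ Z^7, C_1 ≅ Z^18, C_2 ≅ Z^12.

∂_1: C_1 → C_0 sends each edge [p,q] (with p < q) to q − p. For instance
  ∂[v_5,v_6] = [v_6] − [v_5].
This gives a 7×18 integer matrix of rank 6; reducing to Smith normal form yields diagonal entries (1,1,1,1,1,1).

Boundary ∂_2: C_2 → C_1 acts by ∂[p,q,r] = [q,r] − [p,r] + [p,q]. For instance
  ∂[v_1,v_2,v_4] = [v_2,v_4] − [v_1,v_4] + [v_1,v_2],
  ∂[v_2,v_5,v_6] = [v_5,v_6] − [v_2,v_6] + [v_2,v_5].
This gives a 18×12 integer matrix of rank 12; reducing to Smith normal form yields diagonal entries (1,1,1,1,1,1,1,1,1,1,1,2).

Reading off H_k = ker ∂_k / im ∂_{k+1}:

  H_0: rank C_0 − rank ∂_1 = 7 − 6 = 1, and the invariant factors of ∂_1 are all 1, so H_0 = Z.
  H_1: rank ker ∂_1 − rank ∂_2 = (18 − 6) − 12 = 0, and ∂_2 has invariant factor 2 > 1, so H_1 = Z_2.
  H_2: rank ker ∂_2 − rank ∂_3 = (12 − 12) − 0 = 0, and there is no ∂_3, so H_2 = 0.

As a check, the Euler characteristic is 7 − 18 + 12 = 1, which agrees with 1 − 0 + 0 = 1.
(K is a triangulation of the real projective plane RP^2.)

H_0 ≅ Z,  H_1 ≅ Z_2,  H_2 = 0.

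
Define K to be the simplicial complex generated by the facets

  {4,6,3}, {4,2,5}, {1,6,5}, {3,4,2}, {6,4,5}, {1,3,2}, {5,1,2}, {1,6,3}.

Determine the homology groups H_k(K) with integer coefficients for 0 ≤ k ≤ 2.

H_0 = Z,  H_1 = 0,  H_2 = Z.

We work with the vertex ordering 1 < 2 < 3 < 4 < 5 < 6. The simplices of K, each written with vertices in increasing order, are:

  0-simplices (6): [1], [2], [3], [4], [5], [6]
  1-simplices (12): [1,2], [1,3], [1,5], [1,6], [2,3], [2,4], [2,5], [3,4], [3,6], [4,5], [4,6], [5,6]
  2-simplices (8): [1,2,3], [1,2,5], [1,3,6], [1,5,6], [2,3,4], [2,4,5], [3,4,6], [4,5,6]

Hence C_0 ≅ Z^6, C_1 ≅ Z^12, C_2 ≅ Z^8.

Boundary ∂_1: C_1 → C_0 is given by ∂[p,q] = [q] − [p]. For instance
  ∂[2,3] = [3] − [2].
This gives a 6×12 integer matrix of rank 5; reducing to Smith normal form yields diagonal entries (1,1,1,1,1).

The boundary map ∂_2: C_2 → C_1 acts by ∂[p,q,r] = [q,r] − [p,r] + [p,q]. For instance
  ∂[2,4,5] = [4,5] − [2,5] + [2,4],
  ∂[1,3,6] = [3,6] − [1,6] + [1,3].
The 12×8 boundary matrix has rank 7 and Smith normal form diag(1,1,1,1,1,1,1).

From H_k ≅ ker(∂_k) / im(∂_{k+1}) we obtain:

  H_0: rank C_0 − rank ∂_1 = 6 − 5 = 1, and the invariant factors of ∂_1 are all 1, so H_0 ≅ Z.
  H_1: rank ker ∂_1 − rank ∂_2 = (12 − 5) − 7 = 0, and the invariant factors of ∂_2 are all 1, so H_1 ≅ 0.
  H_2: rank ker ∂_2 − rank ∂_3 = (8 − 7) − 0 = 1, and there is no ∂_3, so H_2 ≅ Z.

As a check, the Euler characteristic is 6 − 12 + 8 = 2, which agrees with 1 − 0 + 1 = 2.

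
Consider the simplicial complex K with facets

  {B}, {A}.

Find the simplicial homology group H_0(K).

K has 2 vertices.
rank ∂_0 = 0, rank ∂_1 = 0 ⇒ b_0 = 2 − 0 − 0 = 2. So H_0 ≅ Z^2.

H_0 = Z^2.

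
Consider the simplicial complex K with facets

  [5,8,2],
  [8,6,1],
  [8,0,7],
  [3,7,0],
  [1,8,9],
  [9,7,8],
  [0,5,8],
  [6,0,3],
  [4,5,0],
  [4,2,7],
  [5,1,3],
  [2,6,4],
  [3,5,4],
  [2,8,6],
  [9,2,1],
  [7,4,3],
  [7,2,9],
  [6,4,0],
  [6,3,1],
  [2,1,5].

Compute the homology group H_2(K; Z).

Take the total order 0 < 1 < 2 < 3 < 4 < 5 < 6 < 7 < 8 < 9 on the vertex set. Then K (dimension 2) consists of the simplices:

  0-simplices (10): [0], [1], [2], [3], [4], [5], [6], [7], [8], [9]
  1-simplices (30): (30 of them)
  2-simplices (20): (20 of them)

so the chain groups are C_0 ≅ Z^10, C_1 ≅ Z^30, C_2 ≅ Z^20.

The boundary map ∂_1: C_1 → C_0 maps an edge to its endpoints' difference, ∂[p,q] = q − p. For instance
  ∂[7,9] = [9] − [7].
This gives a 10×30 integer matrix of rank 9; reducing to Smith normal form yields diagonal entries (1,1,1,1,1,1,1,1,1).

∂_2: C_2 → C_1 acts by ∂[p,q,r] = [q,r] − [p,r] + [p,q]. For instance
  ∂[2,4,7] = [4,7] − [2,7] + [2,4],
  ∂[1,2,5] = [2,5] − [1,5] + [1,2].
The 30×20 boundary matrix has rank 20 and Smith normal form diag(1,1,1,1,1,1,1,1,1,1,1,1,1,1,1,1,1,1,1,2).

Now H_k = ker ∂_k / im ∂_{k+1}, so:

  H_2: rank ker ∂_2 − rank ∂_3 = (20 − 20) − 0 = 0, and there is no ∂_3, so H_2 = 0.

H_2 ≅ 0.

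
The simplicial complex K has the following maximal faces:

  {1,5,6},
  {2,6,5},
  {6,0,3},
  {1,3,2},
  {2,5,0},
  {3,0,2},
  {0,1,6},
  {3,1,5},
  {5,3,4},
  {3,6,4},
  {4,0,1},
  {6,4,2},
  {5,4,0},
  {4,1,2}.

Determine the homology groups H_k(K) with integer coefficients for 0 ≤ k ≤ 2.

K has 7 vertices, 21 edges, 14 triangles.
rank ∂_0 = 0, rank ∂_1 = 6 ⇒ b_0 = 7 − 0 − 6 = 1; all invariant factors of ∂_1 are 1 so no torsion. So H_0 = Z.
rank ∂_1 = 6, rank ∂_2 = 13 ⇒ b_1 = 21 − 6 − 13 = 2; all invariant factors of ∂_2 are 1 so no torsion. So H_1 = Z^2.
rank ∂_2 = 13, rank ∂_3 = 0 ⇒ b_2 = 14 − 13 − 0 = 1. So H_2 = Z.

H_0 = Z,  H_1 = Z^2,  H_2 = Z.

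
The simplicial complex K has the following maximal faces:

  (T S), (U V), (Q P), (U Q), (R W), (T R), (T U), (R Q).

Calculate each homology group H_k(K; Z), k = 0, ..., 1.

Fix the vertex order P < Q < R < S < T < U < V < W and write every simplex with vertices in increasing order. Then dim K = 1 and the simplices of K are:

  0-simplices (8): P, Q, R, S, T, U, V, W
  1-simplices (8): PQ, QR, QU, RT, RW, ST, TU, UV

giving chain groups C_0 ≅ Z^8, C_1 ≅ Z^8.

The boundary map ∂_1: C_1 → C_0 sends each edge [p,q] (with p < q) to q − p.
As a 8×8 matrix over Z this has rank 7, with invariant factors (1,1,1,1,1,1,1).

Computing H_k = (kernel of ∂_k) / (image of ∂_{k+1}):

  H_0: rank C_0 − rank ∂_1 = 8 − 7 = 1, and the invariant factors of ∂_1 are all 1, so H_0 ≅ Z.
  H_1: rank ker ∂_1 − rank ∂_2 = (8 − 7) − 0 = 1, and there is no ∂_2, so H_1 ≅ Z.

H_0 = Z,  H_1 = Z.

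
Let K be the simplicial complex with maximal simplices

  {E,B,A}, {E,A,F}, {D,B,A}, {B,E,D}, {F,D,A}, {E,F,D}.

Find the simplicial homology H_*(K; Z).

H_0 = Z,  H_1 = 0,  H_2 = Z.

Take the total order A < B < D < E < F on the vertex set. Then K (dimension 2) consists of the simplices:

  0-simplices (5): A, B, D, E, F
  1-simplices (9): AB, AD, AE, AF, BD, BE, DE, DF, EF
  2-simplices (6): ABD, ABE, ADF, AEF, BDE, DEF

so the chain groups are C_0 ≅ Z^5, C_1 ≅ Z^9, C_2 ≅ Z^6.

Boundary ∂_1: C_1 → C_0 is given by ∂[p,q] = [q] − [p]. For instance
  ∂EF = F − E.
As a 5×9 matrix over Z this has rank 4, with invariant factors (1,1,1,1).

The boundary map ∂_2: C_2 → C_1 acts by ∂[p,q,r] = [q,r] − [p,r] + [p,q]. For instance
  ∂ABE = BE − AE + AB,
  ∂BDE = DE − BE + BD.
The 9×6 boundary matrix has rank 5 and Smith normal form diag(1,1,1,1,1).

Now H_k = ker ∂_k / im ∂_{k+1}, so:

  H_0: rank C_0 − rank ∂_1 = 5 − 4 = 1, and the invariant factors of ∂_1 are all 1, so H_0 = Z.
  H_1: rank ker ∂_1 − rank ∂_2 = (9 − 4) − 5 = 0, and the invariant factors of ∂_2 are all 1, so H_1 = 0.
  H_2: rank ker ∂_2 − rank ∂_3 = (6 − 5) − 0 = 1, and there is no ∂_3, so H_2 = Z.

(K is a triangulation of the 2-sphere S^2.)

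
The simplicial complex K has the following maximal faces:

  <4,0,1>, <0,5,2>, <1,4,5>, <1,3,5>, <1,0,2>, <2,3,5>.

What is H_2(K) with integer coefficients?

We work with the vertex ordering 0 < 1 < 2 < 3 < 4 < 5. The simplices of K, each written with vertices in increasing order, are:

  0-simplices (6): [0], [1], [2], [3], [4], [5]
  1-simplices (12): [0,1], [0,2], [0,4], [0,5], [1,2], [1,3], [1,4], [1,5], [2,3], [2,5], [3,5], [4,5]
  2-simplices (6): [0,1,2], [0,1,4], [0,2,5], [1,3,5], [1,4,5], [2,3,5]

giving chain groups C_0 ≅ Z^6, C_1 ≅ Z^12, C_2 ≅ Z^6.

The boundary map ∂_1: C_1 → C_0 maps an edge to its endpoints' difference, ∂[p,q] = q − p. For instance
  ∂[1,3] = [3] − [1].
As a 6×12 matrix over Z this has rank 5, with invariant factors (1,1,1,1,1).

Boundary ∂_2: C_2 → C_1 maps a triangle to the signed sum of its edges. For instance
  ∂[0,1,2] = [1,2] − [0,2] + [0,1],
  ∂[2,3,5] = [3,5] − [2,5] + [2,3].
This gives a 12×6 integer matrix of rank 6; reducing to Smith normal form yields diagonal entries (1,1,1,1,1,1).

Now H_k = ker ∂_k / im ∂_{k+1}, so:

  H_2: rank ker ∂_2 − rank ∂_3 = (6 − 6) − 0 = 0, and there is no ∂_3, so H_2 ≅ 0.

H_2 ≅ 0.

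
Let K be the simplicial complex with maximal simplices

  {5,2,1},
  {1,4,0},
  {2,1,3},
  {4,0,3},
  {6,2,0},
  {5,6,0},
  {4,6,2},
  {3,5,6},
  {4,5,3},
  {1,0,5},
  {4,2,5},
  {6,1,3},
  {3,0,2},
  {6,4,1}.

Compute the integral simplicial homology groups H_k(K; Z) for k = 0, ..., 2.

We work with the vertex ordering 0 < 1 < 2 < 3 < 4 < 5 < 6. The simplices of K, each written with vertices in increasing order, are:

  0-simplices (7): [0], [1], [2], [3], [4], [5], [6]
  1-simplices (21): [0,1], [0,2], [0,3], [0,4], [0,5], [0,6], [1,2], [1,3], [1,4], [1,5], [1,6], [2,3], [2,4], [2,5], [2,6], [3,4], [3,5], [3,6], [4,5], [4,6], [5,6]
  2-simplices (14): [0,1,4], [0,1,5], [0,2,3], [0,2,6], [0,3,4], [0,5,6], [1,2,3], [1,2,5], [1,3,6], [1,4,6], [2,4,5], [2,4,6], [3,4,5], [3,5,6]

giving chain groups C_0 ≅ Z^7, C_1 ≅ Z^21, C_2 ≅ Z^14.

The boundary map ∂_1: C_1 → C_0 sends each edge [p,q] (with p < q) to q − p. For instance
  ∂[4,6] = [6] − [4].
The resulting 7×21 matrix has rank 6, and its Smith normal form has invariant factors (1,1,1,1,1,1).

The boundary map ∂_2: C_2 → C_1 sends each 2-simplex [p,q,r] to [q,r] − [p,r] + [p,q]. For instance
  ∂[3,5,6] = [5,6] − [3,6] + [3,5],
  ∂[0,1,5] = [1,5] − [0,5] + [0,1].
The resulting 21×14 matrix has rank 13, and its Smith normal form has invariant factors (1,1,1,1,1,1,1,1,1,1,1,1,1).

Computing H_k = (kernel of ∂_k) / (image of ∂_{k+1}):

  H_0: rank C_0 − rank ∂_1 = 7 − 6 = 1, and the invariant factors of ∂_1 are all 1, so H_0 ≅ Z.
  H_1: rank ker ∂_1 − rank ∂_2 = (21 − 6) − 13 = 2, and the invariant factors of ∂_2 are all 1, so H_1 ≅ Z^2.
  H_2: rank ker ∂_2 − rank ∂_3 = (14 − 13) − 0 = 1, and there is no ∂_3, so H_2 ≅ Z.

As a check, the Euler characteristic is 7 − 21 + 14 = 0, which agrees with 1 − 2 + 1 = 0.

H_0 = Z,  H_1 = Z^2,  H_2 = Z.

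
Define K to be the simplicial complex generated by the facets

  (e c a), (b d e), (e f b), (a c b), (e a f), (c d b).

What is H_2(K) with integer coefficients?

H_2 ≅ 0.

Order the vertices as a < b < c < d < e < f. Listing each simplex with vertices in this order, K has dimension 2 with simplices:

  0-simplices (6): a, b, c, d, e, f
  1-simplices (12): ab, ac, ae, af, bc, bd, be, bf, cd, ce, de, ef
  2-simplices (6): abc, ace, aef, bcd, bde, bef

so the chain groups are C_0 ≅ Z^6, C_1 ≅ Z^12, C_2 ≅ Z^6.

The boundary map ∂_1: C_1 → C_0 is given by ∂[p,q] = [q] − [p]. For instance
  ∂cd = d − c.
This gives a 6×12 integer matrix of rank 5; reducing to Smith normal form yields diagonal entries (1,1,1,1,1).

The boundary map ∂_2: C_2 → C_1 sends each 2-simplex [p,q,r] to [q,r] − [p,r] + [p,q]. For instance
  ∂bde = de − be + bd,
  ∂abc = bc − ac + ab.
The 12×6 boundary matrix has rank 6 and Smith normal form diag(1,1,1,1,1,1).

Reading off H_k = ker ∂_k / im ∂_{k+1}:

  H_2: rank ker ∂_2 − rank ∂_3 = (6 − 6) − 0 = 0, and there is no ∂_3, so H_2 = 0.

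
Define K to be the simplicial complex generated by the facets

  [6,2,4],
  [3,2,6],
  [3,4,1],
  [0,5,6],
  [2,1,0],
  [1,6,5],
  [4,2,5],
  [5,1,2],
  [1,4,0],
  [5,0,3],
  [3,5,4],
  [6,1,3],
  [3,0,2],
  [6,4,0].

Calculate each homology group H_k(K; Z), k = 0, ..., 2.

H_0 ≅ Z,  H_1 ≅ Z^2,  H_2 ≅ Z.

Fix the vertex order 0 < 1 < 2 < 3 < 4 < 5 < 6 and write every simplex with vertices in increasing order. Then dim K = 2 and the simplices of K are:

  0-simplices (7): [0], [1], [2], [3], [4], [5], [6]
  1-simplices (21): [0,1], [0,2], [0,3], [0,4], [0,5], [0,6], [1,2], [1,3], [1,4], [1,5], [1,6], [2,3], [2,4], [2,5], [2,6], [3,4], [3,5], [3,6], [4,5], [4,6], [5,6]
  2-simplices (14): [0,1,2], [0,1,4], [0,2,3], [0,3,5], [0,4,6], [0,5,6], [1,2,5], [1,3,4], [1,3,6], [1,5,6], [2,3,6], [2,4,5], [2,4,6], [3,4,5]

so the chain groups are C_0 ≅ Z^7, C_1 ≅ Z^21, C_2 ≅ Z^14.

∂_1: C_1 → C_0 is given by ∂[p,q] = [q] − [p]. For instance
  ∂[0,1] = [1] − [0].
The 7×21 boundary matrix has rank 6 and Smith normal form diag(1,1,1,1,1,1).

The boundary map ∂_2: C_2 → C_1 acts by ∂[p,q,r] = [q,r] − [p,r] + [p,q]. For instance
  ∂[0,2,3] = [2,3] − [0,3] + [0,2],
  ∂[1,3,6] = [3,6] − [1,6] + [1,3].
The resulting 21×14 matrix has rank 13, and its Smith normal form has invariant factors (1,1,1,1,1,1,1,1,1,1,1,1,1).

Now H_k = ker ∂_k / im ∂_{k+1}, so:

  H_0: rank C_0 − rank ∂_1 = 7 − 6 = 1, and the invariant factors of ∂_1 are all 1, so H_0 ≅ Z.
  H_1: rank ker ∂_1 − rank ∂_2 = (21 − 6) − 13 = 2, and the invariant factors of ∂_2 are all 1, so H_1 ≅ Z^2.
  H_2: rank ker ∂_2 − rank ∂_3 = (14 − 13) − 0 = 1, and there is no ∂_3, so H_2 ≅ Z.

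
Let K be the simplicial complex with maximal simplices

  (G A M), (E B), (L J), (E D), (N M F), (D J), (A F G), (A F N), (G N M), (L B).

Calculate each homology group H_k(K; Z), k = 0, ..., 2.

K has 10 vertices, 15 edges, 5 triangles.
rank ∂_0 = 0, rank ∂_1 = 8 ⇒ b_0 = 10 − 0 − 8 = 2; all invariant factors of ∂_1 are 1 so no torsion. So H_0 = Z^2.
rank ∂_1 = 8, rank ∂_2 = 5 ⇒ b_1 = 15 − 8 − 5 = 2; all invariant factors of ∂_2 are 1 so no torsion. So H_1 = Z^2.
rank ∂_2 = 5, rank ∂_3 = 0 ⇒ b_2 = 5 − 5 − 0 = 0. So H_2 = 0.

H_0 ≅ Z^2,  H_1 ≅ Z^2,  H_2 = 0.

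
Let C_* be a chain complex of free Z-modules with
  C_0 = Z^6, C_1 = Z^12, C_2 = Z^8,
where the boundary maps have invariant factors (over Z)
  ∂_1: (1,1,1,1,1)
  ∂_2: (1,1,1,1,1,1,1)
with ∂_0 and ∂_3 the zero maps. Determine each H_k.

H_0: b_0 = 6 − 0 − 5 = 1; torsion from ∂_1 factors > 1: none. So H_0 = Z.
H_1: b_1 = 12 − 5 − 7 = 0; torsion from ∂_2 factors > 1: none. So H_1 = 0.
H_2: b_2 = 8 − 7 − 0 = 1; torsion from ∂_3 factors > 1: none. So H_2 = Z.

H_0 = Z,  H_1 = 0,  H_2 = Z.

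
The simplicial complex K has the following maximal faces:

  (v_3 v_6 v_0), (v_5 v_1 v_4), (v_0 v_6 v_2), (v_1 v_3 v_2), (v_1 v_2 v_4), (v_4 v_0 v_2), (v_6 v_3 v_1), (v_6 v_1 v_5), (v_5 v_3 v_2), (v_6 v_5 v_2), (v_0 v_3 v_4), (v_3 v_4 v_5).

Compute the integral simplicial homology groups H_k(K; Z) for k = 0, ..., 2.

H_0 = Z,  H_1 = Z/2,  H_2 = 0.

Order the vertices as v_0 < v_1 < v_2 < v_3 < v_4 < v_5 < v_6. Listing each simplex with vertices in this order, K has dimension 2 with simplices:

  0-simplices (7): [v_0], [v_1], [v_2], [v_3], [v_4], [v_5], [v_6]
  1-simplices (18): (18 of them)
  2-simplices (12): (12 of them)

Hence C_0 ≅ Z^7, C_1 ≅ Z^18, C_2 ≅ Z^12.

The boundary map ∂_1: C_1 → C_0 is given by ∂[p,q] = [q] − [p]. For instance
  ∂[v_0,v_3] = [v_3] − [v_0].
This gives a 7×18 integer matrix of rank 6; reducing to Smith normal form yields diagonal entries (1,1,1,1,1,1).

The boundary map ∂_2: C_2 → C_1 maps a triangle to the signed sum of its edges. For instance
  ∂[v_0,v_3,v_6] = [v_3,v_6] − [v_0,v_6] + [v_0,v_3],
  ∂[v_2,v_5,v_6] = [v_5,v_6] − [v_2,v_6] + [v_2,v_5].
The 18×12 boundary matrix has rank 12 and Smith normal form diag(1,1,1,1,1,1,1,1,1,1,1,2).

Computing H_k = (kernel of ∂_k) / (image of ∂_{k+1}):

  H_0: rank C_0 − rank ∂_1 = 7 − 6 = 1, and the invariant factors of ∂_1 are all 1, so H_0 = Z.
  H_1: rank ker ∂_1 − rank ∂_2 = (18 − 6) − 12 = 0, and ∂_2 has invariant factor 2 > 1, so H_1 = Z/2.
  H_2: rank ker ∂_2 − rank ∂_3 = (12 − 12) − 0 = 0, and there is no ∂_3, so H_2 = 0.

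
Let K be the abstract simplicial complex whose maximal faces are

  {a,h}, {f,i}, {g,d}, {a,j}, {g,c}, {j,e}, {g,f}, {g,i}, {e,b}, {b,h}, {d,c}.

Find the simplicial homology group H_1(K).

H_1 ≅ Z^3.

Fix the vertex order a < b < c < d < e < f < g < h < i < j and write every simplex with vertices in increasing order. Then dim K = 1 and the simplices of K are:

  0-simplices (10): a, b, c, d, e, f, g, h, i, j
  1-simplices (11): ah, aj, be, bh, cd, cg, dg, ej, fg, fi, gi

so the chain groups are C_0 ≅ Z^10, C_1 ≅ Z^11.

The boundary map ∂_1: C_1 → C_0 is given by ∂[p,q] = [q] − [p]. For instance
  ∂fi = i − f.
As a 10×11 matrix over Z this has rank 8, with invariant factors (1,1,1,1,1,1,1,1).

From H_k ≅ ker(∂_k) / im(∂_{k+1}) we obtain:

  H_1: rank ker ∂_1 − rank ∂_2 = (11 − 8) − 0 = 3, and there is no ∂_2, so H_1 ≅ Z^3.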